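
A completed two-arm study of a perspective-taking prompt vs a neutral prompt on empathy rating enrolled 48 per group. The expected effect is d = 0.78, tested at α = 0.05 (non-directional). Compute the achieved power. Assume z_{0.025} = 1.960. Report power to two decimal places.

For two equal groups, power = Φ(d·√(n/2) − z_{α/2}).
d·√(n/2) = 0.78 × √(48/2) = 0.78 × 4.899 = 3.821.
z_β = 3.821 − 1.960 = 1.861.
Power = Φ(1.861) = 0.969.

power ≈ 0.97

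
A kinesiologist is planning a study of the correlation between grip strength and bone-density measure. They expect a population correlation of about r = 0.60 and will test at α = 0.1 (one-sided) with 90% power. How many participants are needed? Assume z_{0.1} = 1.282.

n = 17

Fisher's z: C = ½·ln((1+r)/(1−r)) = ½·ln(4.0000) = 0.6931.
n = ((z_{α} + z_β)/C)² + 3.
(1.282 + 1.282) / 0.6931 = 2.564 / 0.6931 = 3.699.
n = 3.699² + 3 = 13.68 + 3 = 16.7.
Round up.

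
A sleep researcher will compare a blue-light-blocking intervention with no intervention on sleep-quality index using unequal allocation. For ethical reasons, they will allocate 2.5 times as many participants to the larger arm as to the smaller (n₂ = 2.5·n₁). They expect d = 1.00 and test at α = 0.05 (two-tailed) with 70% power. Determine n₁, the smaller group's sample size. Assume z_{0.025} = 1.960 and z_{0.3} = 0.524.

n₁ = 9

With allocation ratio k = n₂/n₁ = 2.5, Var(x̄₁−x̄₂) = σ²(1/n₁ + 1/(k·n₁)) = σ²·(k+1)/(k·n₁).
So n₁ = (1 + 1/k)·((z_{α/2} + z_β)/d)² = 1.400 × (2.484/1.00)².
n₁ = 1.400 × 6.17 = 8.6.
Round up: n₁ = 9, giving n₂ = ⌈2.5 × 9⌉ = ⌈22.5⌉ = 23.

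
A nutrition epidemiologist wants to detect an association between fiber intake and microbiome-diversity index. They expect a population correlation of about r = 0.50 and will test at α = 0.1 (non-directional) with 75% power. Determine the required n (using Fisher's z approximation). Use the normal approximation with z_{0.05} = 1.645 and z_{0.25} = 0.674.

n = 21

Fisher's z: C = ½·ln((1+r)/(1−r)) = ½·ln(3.0000) = 0.5493.
n = ((z_{α/2} + z_β)/C)² + 3.
(1.645 + 0.674) / 0.5493 = 2.319 / 0.5493 = 4.222.
n = 4.222² + 3 = 17.82 + 3 = 20.8.
Round up.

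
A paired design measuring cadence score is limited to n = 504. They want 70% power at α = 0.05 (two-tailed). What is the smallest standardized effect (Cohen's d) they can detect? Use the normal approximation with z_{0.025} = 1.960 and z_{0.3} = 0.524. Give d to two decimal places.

d_min ≈ 0.11

For a single sample (or paired design) of n = 504: d_min = (z_{α/2} + z_β)/√n.
z-sum = 1.960 + 0.524 = 2.484.
d_min = 2.484 / √504 = 2.484 / 22.450 = 0.111.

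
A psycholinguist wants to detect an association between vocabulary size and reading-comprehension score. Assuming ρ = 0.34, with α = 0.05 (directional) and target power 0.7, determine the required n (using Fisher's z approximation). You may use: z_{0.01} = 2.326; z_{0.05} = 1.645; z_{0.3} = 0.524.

Fisher's z: C = ½·ln((1+r)/(1−r)) = ½·ln(2.0303) = 0.3541.
n = ((z_{α} + z_β)/C)² + 3.
(1.645 + 0.524) / 0.3541 = 2.169 / 0.3541 = 6.125.
n = 6.125² + 3 = 37.52 + 3 = 40.5.
Round up.

n = 41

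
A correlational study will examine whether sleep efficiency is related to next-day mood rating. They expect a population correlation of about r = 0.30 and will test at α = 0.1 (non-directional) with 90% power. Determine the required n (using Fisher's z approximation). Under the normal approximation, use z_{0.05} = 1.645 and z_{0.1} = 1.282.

n = 93

Fisher's z: C = ½·ln((1+r)/(1−r)) = ½·ln(1.8571) = 0.3095.
n = ((z_{α/2} + z_β)/C)² + 3.
(1.645 + 1.282) / 0.3095 = 2.927 / 0.3095 = 9.457.
n = 9.457² + 3 = 89.44 + 3 = 92.4.
Round up.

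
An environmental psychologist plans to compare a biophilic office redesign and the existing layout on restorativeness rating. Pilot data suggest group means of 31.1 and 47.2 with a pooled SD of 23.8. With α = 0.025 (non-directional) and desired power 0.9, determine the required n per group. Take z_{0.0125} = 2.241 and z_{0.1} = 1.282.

Cohen's d = |M₁ − M₂| / SD_pooled = |31.1 − 47.2| / 23.8 = 16.1 / 23.8 = 0.676.
For two independent groups with equal n: n = 2·((z_{α/2} + z_β) / d)².
z_{α/2} + z_β = 2.241 + 1.282 = 3.523.
n = 2 × (3.523 / 0.676)² = 2 × 5.212² = 2 × 27.16 = 54.3.
Round up to the next whole participant.

n = 55 per group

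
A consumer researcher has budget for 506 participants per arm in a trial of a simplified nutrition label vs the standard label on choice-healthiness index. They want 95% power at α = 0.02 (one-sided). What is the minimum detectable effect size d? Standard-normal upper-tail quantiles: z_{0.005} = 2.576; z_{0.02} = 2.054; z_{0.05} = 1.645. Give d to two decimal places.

d_min ≈ 0.23

For two independent groups of n = 506 each: d_min = (z_{α} + z_β)·√(2/n).
z-sum = 2.054 + 1.645 = 3.699.
d_min = 3.699 × √(2/506) = 3.699 × 0.0629 = 0.233.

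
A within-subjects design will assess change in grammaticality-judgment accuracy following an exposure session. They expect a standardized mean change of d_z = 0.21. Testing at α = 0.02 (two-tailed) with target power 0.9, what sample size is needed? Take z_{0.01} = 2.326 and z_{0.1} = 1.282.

n = 296 pairs

For a paired (one-sample on differences) test: n = ((z_{α/2} + z_β) / d)².
z_{α/2} + z_β = 2.326 + 1.282 = 3.608.
n = (3.608 / 0.21)² = 17.181² = 295.19.
Round up.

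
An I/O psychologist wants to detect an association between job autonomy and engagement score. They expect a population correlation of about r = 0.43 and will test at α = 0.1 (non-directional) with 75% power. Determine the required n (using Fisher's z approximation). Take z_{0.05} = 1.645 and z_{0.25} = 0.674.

Fisher's z: C = ½·ln((1+r)/(1−r)) = ½·ln(2.5088) = 0.4599.
n = ((z_{α/2} + z_β)/C)² + 3.
(1.645 + 0.674) / 0.4599 = 2.319 / 0.4599 = 5.042.
n = 5.042² + 3 = 25.43 + 3 = 28.4.
Round up.

n = 29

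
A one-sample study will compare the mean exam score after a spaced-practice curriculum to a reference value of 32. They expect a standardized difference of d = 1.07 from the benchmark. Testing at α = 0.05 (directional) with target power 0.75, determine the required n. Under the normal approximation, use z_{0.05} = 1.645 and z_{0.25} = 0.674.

n = 5

For a one-sample test: n = ((z_{α} + z_β) / d)².
z_{α} + z_β = 1.645 + 0.674 = 2.319.
n = (2.319 / 1.07)² = 2.167² = 4.70.
Round up.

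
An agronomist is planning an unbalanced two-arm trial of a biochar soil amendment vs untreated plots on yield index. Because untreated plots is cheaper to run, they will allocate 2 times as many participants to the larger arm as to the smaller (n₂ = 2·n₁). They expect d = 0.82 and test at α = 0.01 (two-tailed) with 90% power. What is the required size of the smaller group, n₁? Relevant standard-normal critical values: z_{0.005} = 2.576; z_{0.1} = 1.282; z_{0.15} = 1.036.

n₁ = 34

With allocation ratio k = n₂/n₁ = 2, Var(x̄₁−x̄₂) = σ²(1/n₁ + 1/(k·n₁)) = σ²·(k+1)/(k·n₁).
So n₁ = (1 + 1/k)·((z_{α/2} + z_β)/d)² = 1.500 × (3.858/0.82)².
n₁ = 1.500 × 22.14 = 33.2.
Round up: n₁ = 34, giving n₂ = 2 × 34 = 68.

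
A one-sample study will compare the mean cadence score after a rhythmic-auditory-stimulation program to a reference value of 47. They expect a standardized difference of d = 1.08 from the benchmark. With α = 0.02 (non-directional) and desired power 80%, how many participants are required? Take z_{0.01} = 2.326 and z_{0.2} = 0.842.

n = 9

For a one-sample test: n = ((z_{α/2} + z_β) / d)².
z_{α/2} + z_β = 2.326 + 0.842 = 3.168.
n = (3.168 / 1.08)² = 2.933² = 8.60.
Round up.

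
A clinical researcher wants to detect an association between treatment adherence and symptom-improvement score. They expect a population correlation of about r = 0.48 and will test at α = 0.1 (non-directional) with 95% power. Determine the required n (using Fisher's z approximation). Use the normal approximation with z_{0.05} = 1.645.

Fisher's z: C = ½·ln((1+r)/(1−r)) = ½·ln(2.8462) = 0.5230.
n = ((z_{α/2} + z_β)/C)² + 3.
(1.645 + 1.645) / 0.5230 = 3.290 / 0.5230 = 6.291.
n = 6.291² + 3 = 39.57 + 3 = 42.6.
Round up.

n = 43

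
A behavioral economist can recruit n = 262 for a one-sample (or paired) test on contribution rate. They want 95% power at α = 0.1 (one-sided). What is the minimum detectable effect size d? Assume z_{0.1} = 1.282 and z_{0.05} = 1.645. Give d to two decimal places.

For a single sample (or paired design) of n = 262: d_min = (z_{α} + z_β)/√n.
z-sum = 1.282 + 1.645 = 2.927.
d_min = 2.927 / √262 = 2.927 / 16.186 = 0.181.

d_min ≈ 0.18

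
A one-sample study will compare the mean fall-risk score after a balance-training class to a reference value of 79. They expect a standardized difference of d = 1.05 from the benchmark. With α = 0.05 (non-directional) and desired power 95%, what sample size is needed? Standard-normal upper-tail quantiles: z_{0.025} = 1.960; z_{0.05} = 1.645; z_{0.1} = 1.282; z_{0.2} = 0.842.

For a one-sample test: n = ((z_{α/2} + z_β) / d)².
z_{α/2} + z_β = 1.960 + 1.645 = 3.605.
n = (3.605 / 1.05)² = 3.433² = 11.79.
Round up.

n = 12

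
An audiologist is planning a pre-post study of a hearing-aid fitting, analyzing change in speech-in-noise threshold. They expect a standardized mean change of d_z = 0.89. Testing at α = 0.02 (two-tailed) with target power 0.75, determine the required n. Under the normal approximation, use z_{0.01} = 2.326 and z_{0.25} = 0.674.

n = 12 pairs

For a paired (one-sample on differences) test: n = ((z_{α/2} + z_β) / d)².
z_{α/2} + z_β = 2.326 + 0.674 = 3.000.
n = (3.000 / 0.89)² = 3.371² = 11.36.
Round up.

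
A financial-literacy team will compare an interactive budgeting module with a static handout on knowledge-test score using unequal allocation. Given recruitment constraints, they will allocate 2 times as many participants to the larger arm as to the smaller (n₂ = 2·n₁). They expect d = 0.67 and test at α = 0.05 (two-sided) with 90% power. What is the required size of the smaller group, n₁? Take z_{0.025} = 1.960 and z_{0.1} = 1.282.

With allocation ratio k = n₂/n₁ = 2, Var(x̄₁−x̄₂) = σ²(1/n₁ + 1/(k·n₁)) = σ²·(k+1)/(k·n₁).
So n₁ = (1 + 1/k)·((z_{α/2} + z_β)/d)² = 1.500 × (3.242/0.67)².
n₁ = 1.500 × 23.41 = 35.1.
Round up: n₁ = 36, giving n₂ = 2 × 36 = 72.

n₁ = 36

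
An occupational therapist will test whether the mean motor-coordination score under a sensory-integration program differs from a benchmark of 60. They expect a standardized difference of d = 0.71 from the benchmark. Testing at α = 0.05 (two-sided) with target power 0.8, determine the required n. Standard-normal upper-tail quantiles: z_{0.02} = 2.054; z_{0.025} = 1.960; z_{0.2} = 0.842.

For a one-sample test: n = ((z_{α/2} + z_β) / d)².
z_{α/2} + z_β = 1.960 + 0.842 = 2.802.
n = (2.802 / 0.71)² = 3.946² = 15.57.
Round up.

n = 16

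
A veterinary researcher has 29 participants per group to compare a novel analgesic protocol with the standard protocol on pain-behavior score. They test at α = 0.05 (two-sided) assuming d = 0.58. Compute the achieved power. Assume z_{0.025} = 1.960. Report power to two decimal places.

power ≈ 0.60

For two equal groups, power = Φ(d·√(n/2) − z_{α/2}).
d·√(n/2) = 0.58 × √(29/2) = 0.58 × 3.808 = 2.209.
z_β = 2.209 − 1.960 = 0.249.
Power = Φ(0.249) = 0.598.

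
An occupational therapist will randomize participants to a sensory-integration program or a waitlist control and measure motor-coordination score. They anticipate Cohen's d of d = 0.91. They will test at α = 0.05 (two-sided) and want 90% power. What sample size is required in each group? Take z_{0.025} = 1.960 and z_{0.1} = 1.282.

n = 26 per group

For two independent groups with equal n: n = 2·((z_{α/2} + z_β) / d)².
z_{α/2} + z_β = 1.960 + 1.282 = 3.242.
n = 2 × (3.242 / 0.91)² = 2 × 3.563² = 2 × 12.69 = 25.4.
Round up to the next whole participant.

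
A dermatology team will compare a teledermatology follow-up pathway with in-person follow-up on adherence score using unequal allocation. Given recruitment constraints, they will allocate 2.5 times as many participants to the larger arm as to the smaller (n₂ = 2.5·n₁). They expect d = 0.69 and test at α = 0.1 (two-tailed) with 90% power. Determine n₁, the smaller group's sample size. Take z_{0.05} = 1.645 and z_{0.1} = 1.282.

n₁ = 26

With allocation ratio k = n₂/n₁ = 2.5, Var(x̄₁−x̄₂) = σ²(1/n₁ + 1/(k·n₁)) = σ²·(k+1)/(k·n₁).
So n₁ = (1 + 1/k)·((z_{α/2} + z_β)/d)² = 1.400 × (2.927/0.69)².
n₁ = 1.400 × 17.99 = 25.2.
Round up: n₁ = 26, giving n₂ = 2.5 × 26 = 65.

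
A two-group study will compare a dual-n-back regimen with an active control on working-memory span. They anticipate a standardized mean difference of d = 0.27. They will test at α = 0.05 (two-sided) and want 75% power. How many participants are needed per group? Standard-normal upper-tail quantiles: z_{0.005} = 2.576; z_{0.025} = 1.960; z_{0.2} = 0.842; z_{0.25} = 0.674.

For two independent groups with equal n: n = 2·((z_{α/2} + z_β) / d)².
z_{α/2} + z_β = 1.960 + 0.674 = 2.634.
n = 2 × (2.634 / 0.27)² = 2 × 9.756² = 2 × 95.17 = 190.3.
Round up to the next whole participant.

n = 191 per group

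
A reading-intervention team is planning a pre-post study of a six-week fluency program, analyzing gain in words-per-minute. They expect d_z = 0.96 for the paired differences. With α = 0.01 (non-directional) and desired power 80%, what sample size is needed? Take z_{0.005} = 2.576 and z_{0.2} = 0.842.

n = 13 pairs

For a paired (one-sample on differences) test: n = ((z_{α/2} + z_β) / d)².
z_{α/2} + z_β = 2.576 + 0.842 = 3.418.
n = (3.418 / 0.96)² = 3.560² = 12.68.
Round up.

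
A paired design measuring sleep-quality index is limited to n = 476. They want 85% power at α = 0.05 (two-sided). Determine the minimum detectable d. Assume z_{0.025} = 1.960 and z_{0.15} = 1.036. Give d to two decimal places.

For a single sample (or paired design) of n = 476: d_min = (z_{α/2} + z_β)/√n.
z-sum = 1.960 + 1.036 = 2.996.
d_min = 2.996 / √476 = 2.996 / 21.817 = 0.137.

d_min ≈ 0.14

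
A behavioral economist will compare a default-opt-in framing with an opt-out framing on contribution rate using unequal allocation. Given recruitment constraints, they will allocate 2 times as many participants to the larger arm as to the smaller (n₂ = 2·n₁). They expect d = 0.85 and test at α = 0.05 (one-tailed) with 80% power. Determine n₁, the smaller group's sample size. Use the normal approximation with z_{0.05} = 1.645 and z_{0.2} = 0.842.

With allocation ratio k = n₂/n₁ = 2, Var(x̄₁−x̄₂) = σ²(1/n₁ + 1/(k·n₁)) = σ²·(k+1)/(k·n₁).
So n₁ = (1 + 1/k)·((z_{α} + z_β)/d)² = 1.500 × (2.487/0.85)².
n₁ = 1.500 × 8.56 = 12.8.
Round up: n₁ = 13, giving n₂ = 2 × 13 = 26.

n₁ = 13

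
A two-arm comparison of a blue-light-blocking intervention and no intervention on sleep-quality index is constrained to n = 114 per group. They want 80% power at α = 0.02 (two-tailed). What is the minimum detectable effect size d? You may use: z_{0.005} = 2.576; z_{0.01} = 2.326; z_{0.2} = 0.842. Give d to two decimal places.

d_min ≈ 0.42

For two independent groups of n = 114 each: d_min = (z_{α/2} + z_β)·√(2/n).
z-sum = 2.326 + 0.842 = 3.168.
d_min = 3.168 × √(2/114) = 3.168 × 0.1325 = 0.420.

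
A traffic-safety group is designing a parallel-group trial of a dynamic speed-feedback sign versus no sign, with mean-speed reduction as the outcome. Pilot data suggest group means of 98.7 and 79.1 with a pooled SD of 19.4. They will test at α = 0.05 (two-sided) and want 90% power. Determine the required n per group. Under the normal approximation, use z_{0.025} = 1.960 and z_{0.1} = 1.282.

Cohen's d = |M₁ − M₂| / SD_pooled = |98.7 − 79.1| / 19.4 = 19.6 / 19.4 = 1.010.
For two independent groups with equal n: n = 2·((z_{α/2} + z_β) / d)².
z_{α/2} + z_β = 1.960 + 1.282 = 3.242.
n = 2 × (3.242 / 1.010)² = 2 × 3.210² = 2 × 10.30 = 20.6.
Round up to the next whole participant.

n = 21 per group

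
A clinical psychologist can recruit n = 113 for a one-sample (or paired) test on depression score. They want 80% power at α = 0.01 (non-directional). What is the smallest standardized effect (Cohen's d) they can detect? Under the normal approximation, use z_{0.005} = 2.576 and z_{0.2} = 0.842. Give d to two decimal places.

d_min ≈ 0.32

For a single sample (or paired design) of n = 113: d_min = (z_{α/2} + z_β)/√n.
z-sum = 2.576 + 0.842 = 3.418.
d_min = 3.418 / √113 = 3.418 / 10.630 = 0.322.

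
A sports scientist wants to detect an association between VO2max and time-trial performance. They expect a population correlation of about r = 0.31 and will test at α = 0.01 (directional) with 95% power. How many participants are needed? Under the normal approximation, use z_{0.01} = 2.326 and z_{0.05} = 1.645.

n = 157

Fisher's z: C = ½·ln((1+r)/(1−r)) = ½·ln(1.8986) = 0.3205.
n = ((z_{α} + z_β)/C)² + 3.
(2.326 + 1.645) / 0.3205 = 3.971 / 0.3205 = 12.390.
n = 12.390² + 3 = 153.51 + 3 = 156.5.
Round up.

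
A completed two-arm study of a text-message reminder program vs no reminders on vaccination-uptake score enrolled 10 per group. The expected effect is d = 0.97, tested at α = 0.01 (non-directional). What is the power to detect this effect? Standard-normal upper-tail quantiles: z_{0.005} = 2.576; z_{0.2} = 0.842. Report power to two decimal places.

For two equal groups, power = Φ(d·√(n/2) − z_{α/2}).
d·√(n/2) = 0.97 × √(10/2) = 0.97 × 2.236 = 2.169.
z_β = 2.169 − 2.576 = -0.407.
Power = Φ(-0.407) = 0.342.

power ≈ 0.34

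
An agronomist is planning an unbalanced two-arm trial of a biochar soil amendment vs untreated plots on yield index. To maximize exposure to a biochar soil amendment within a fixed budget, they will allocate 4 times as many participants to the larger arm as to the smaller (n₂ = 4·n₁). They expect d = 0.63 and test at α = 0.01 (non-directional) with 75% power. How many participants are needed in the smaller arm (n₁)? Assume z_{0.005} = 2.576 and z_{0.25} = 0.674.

With allocation ratio k = n₂/n₁ = 4, Var(x̄₁−x̄₂) = σ²(1/n₁ + 1/(k·n₁)) = σ²·(k+1)/(k·n₁).
So n₁ = (1 + 1/k)·((z_{α/2} + z_β)/d)² = 1.250 × (3.250/0.63)².
n₁ = 1.250 × 26.61 = 33.3.
Round up: n₁ = 34, giving n₂ = 4 × 34 = 136.

n₁ = 34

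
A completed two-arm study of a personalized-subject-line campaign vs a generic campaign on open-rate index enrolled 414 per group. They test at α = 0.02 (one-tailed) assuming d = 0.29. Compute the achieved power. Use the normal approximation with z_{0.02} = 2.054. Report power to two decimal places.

power ≈ 0.98

For two equal groups, power = Φ(d·√(n/2) − z_{α}).
d·√(n/2) = 0.29 × √(414/2) = 0.29 × 14.387 = 4.172.
z_β = 4.172 − 2.054 = 2.118.
Power = Φ(2.118) = 0.983.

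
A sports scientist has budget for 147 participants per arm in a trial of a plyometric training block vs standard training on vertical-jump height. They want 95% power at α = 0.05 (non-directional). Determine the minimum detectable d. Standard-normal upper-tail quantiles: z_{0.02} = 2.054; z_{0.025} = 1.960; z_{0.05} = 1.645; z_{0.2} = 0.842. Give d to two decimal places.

d_min ≈ 0.42

For two independent groups of n = 147 each: d_min = (z_{α/2} + z_β)·√(2/n).
z-sum = 1.960 + 1.645 = 3.605.
d_min = 3.605 × √(2/147) = 3.605 × 0.1166 = 0.420.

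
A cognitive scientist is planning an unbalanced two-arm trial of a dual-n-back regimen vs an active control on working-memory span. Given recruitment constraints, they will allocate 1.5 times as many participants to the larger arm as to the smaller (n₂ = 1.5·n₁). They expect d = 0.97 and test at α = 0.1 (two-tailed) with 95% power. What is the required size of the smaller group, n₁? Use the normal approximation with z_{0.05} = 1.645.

n₁ = 20

With allocation ratio k = n₂/n₁ = 1.5, Var(x̄₁−x̄₂) = σ²(1/n₁ + 1/(k·n₁)) = σ²·(k+1)/(k·n₁).
So n₁ = (1 + 1/k)·((z_{α/2} + z_β)/d)² = 1.667 × (3.290/0.97)².
n₁ = 1.667 × 11.50 = 19.2.
Round up: n₁ = 20, giving n₂ = 1.5 × 20 = 30.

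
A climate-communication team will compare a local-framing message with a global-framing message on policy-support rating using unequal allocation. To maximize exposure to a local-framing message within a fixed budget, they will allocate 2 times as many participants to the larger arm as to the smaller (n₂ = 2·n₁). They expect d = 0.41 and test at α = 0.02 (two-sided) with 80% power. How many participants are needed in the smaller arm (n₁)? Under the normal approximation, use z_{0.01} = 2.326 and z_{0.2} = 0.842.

With allocation ratio k = n₂/n₁ = 2, Var(x̄₁−x̄₂) = σ²(1/n₁ + 1/(k·n₁)) = σ²·(k+1)/(k·n₁).
So n₁ = (1 + 1/k)·((z_{α/2} + z_β)/d)² = 1.500 × (3.168/0.41)².
n₁ = 1.500 × 59.70 = 89.6.
Round up: n₁ = 90, giving n₂ = 2 × 90 = 180.

n₁ = 90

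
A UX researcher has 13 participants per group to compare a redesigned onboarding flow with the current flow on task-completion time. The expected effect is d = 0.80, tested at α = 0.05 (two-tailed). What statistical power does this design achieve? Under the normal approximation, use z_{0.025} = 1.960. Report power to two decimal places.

power ≈ 0.53

For two equal groups, power = Φ(d·√(n/2) − z_{α/2}).
d·√(n/2) = 0.80 × √(13/2) = 0.80 × 2.550 = 2.040.
z_β = 2.040 − 1.960 = 0.080.
Power = Φ(0.080) = 0.532.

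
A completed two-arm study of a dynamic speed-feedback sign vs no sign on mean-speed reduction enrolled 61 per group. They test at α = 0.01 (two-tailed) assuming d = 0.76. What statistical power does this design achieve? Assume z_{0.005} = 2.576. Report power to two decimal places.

power ≈ 0.95

For two equal groups, power = Φ(d·√(n/2) − z_{α/2}).
d·√(n/2) = 0.76 × √(61/2) = 0.76 × 5.523 = 4.197.
z_β = 4.197 − 2.576 = 1.621.
Power = Φ(1.621) = 0.948.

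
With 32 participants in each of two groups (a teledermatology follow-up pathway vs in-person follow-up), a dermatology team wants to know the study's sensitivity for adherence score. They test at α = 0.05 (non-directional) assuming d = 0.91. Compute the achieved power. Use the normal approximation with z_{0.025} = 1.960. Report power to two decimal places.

power ≈ 0.95

For two equal groups, power = Φ(d·√(n/2) − z_{α/2}).
d·√(n/2) = 0.91 × √(32/2) = 0.91 × 4.000 = 3.640.
z_β = 3.640 − 1.960 = 1.680.
Power = Φ(1.680) = 0.954.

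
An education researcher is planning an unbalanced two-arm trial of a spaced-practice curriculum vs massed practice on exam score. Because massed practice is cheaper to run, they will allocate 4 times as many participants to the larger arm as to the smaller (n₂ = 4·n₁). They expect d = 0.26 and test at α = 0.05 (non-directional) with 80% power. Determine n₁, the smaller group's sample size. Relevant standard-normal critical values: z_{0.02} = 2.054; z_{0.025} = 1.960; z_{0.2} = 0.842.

n₁ = 146

With allocation ratio k = n₂/n₁ = 4, Var(x̄₁−x̄₂) = σ²(1/n₁ + 1/(k·n₁)) = σ²·(k+1)/(k·n₁).
So n₁ = (1 + 1/k)·((z_{α/2} + z_β)/d)² = 1.250 × (2.802/0.26)².
n₁ = 1.250 × 116.14 = 145.2.
Round up: n₁ = 146, giving n₂ = 4 × 146 = 584.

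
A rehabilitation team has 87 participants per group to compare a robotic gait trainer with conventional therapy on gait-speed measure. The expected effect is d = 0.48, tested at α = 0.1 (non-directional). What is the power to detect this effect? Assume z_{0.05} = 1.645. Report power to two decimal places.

power ≈ 0.94

For two equal groups, power = Φ(d·√(n/2) − z_{α/2}).
d·√(n/2) = 0.48 × √(87/2) = 0.48 × 6.595 = 3.166.
z_β = 3.166 − 1.645 = 1.521.
Power = Φ(1.521) = 0.936.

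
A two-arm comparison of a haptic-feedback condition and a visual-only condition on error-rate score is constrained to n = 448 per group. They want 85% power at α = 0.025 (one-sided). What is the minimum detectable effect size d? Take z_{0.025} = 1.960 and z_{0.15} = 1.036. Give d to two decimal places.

d_min ≈ 0.20

For two independent groups of n = 448 each: d_min = (z_{α} + z_β)·√(2/n).
z-sum = 1.960 + 1.036 = 2.996.
d_min = 2.996 × √(2/448) = 2.996 × 0.0668 = 0.200.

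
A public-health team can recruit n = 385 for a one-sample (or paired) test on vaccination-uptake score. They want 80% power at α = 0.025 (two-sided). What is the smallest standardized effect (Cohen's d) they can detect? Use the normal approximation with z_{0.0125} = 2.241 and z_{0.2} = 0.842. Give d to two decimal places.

For a single sample (or paired design) of n = 385: d_min = (z_{α/2} + z_β)/√n.
z-sum = 2.241 + 0.842 = 3.083.
d_min = 3.083 / √385 = 3.083 / 19.621 = 0.157.

d_min ≈ 0.16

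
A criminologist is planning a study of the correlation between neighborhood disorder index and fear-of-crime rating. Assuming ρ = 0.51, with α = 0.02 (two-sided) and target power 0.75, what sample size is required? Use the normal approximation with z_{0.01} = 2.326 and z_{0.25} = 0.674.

n = 32

Fisher's z: C = ½·ln((1+r)/(1−r)) = ½·ln(3.0816) = 0.5627.
n = ((z_{α/2} + z_β)/C)² + 3.
(2.326 + 0.674) / 0.5627 = 3.000 / 0.5627 = 5.331.
n = 5.331² + 3 = 28.42 + 3 = 31.4.
Round up.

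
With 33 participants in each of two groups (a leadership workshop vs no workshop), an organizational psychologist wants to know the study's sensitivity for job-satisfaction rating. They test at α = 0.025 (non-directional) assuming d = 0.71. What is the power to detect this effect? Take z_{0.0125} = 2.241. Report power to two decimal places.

power ≈ 0.74

For two equal groups, power = Φ(d·√(n/2) − z_{α/2}).
d·√(n/2) = 0.71 × √(33/2) = 0.71 × 4.062 = 2.884.
z_β = 2.884 − 2.241 = 0.643.
Power = Φ(0.643) = 0.740.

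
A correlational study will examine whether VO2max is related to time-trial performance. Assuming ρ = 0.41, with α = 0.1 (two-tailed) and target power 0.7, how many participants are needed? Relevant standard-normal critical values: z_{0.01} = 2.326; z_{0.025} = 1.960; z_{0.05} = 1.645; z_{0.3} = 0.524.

n = 28

Fisher's z: C = ½·ln((1+r)/(1−r)) = ½·ln(2.3898) = 0.4356.
n = ((z_{α/2} + z_β)/C)² + 3.
(1.645 + 0.524) / 0.4356 = 2.169 / 0.4356 = 4.979.
n = 4.979² + 3 = 24.79 + 3 = 27.8.
Round up.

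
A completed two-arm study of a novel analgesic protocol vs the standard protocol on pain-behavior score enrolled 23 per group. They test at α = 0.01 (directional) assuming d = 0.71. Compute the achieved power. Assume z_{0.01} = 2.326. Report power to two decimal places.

power ≈ 0.53

For two equal groups, power = Φ(d·√(n/2) − z_{α}).
d·√(n/2) = 0.71 × √(23/2) = 0.71 × 3.391 = 2.408.
z_β = 2.408 − 2.326 = 0.082.
Power = Φ(0.082) = 0.533.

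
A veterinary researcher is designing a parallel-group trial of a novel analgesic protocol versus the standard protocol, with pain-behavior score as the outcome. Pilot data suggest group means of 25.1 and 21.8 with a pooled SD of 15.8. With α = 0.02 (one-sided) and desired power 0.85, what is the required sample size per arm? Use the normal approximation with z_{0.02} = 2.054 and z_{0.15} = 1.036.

n = 438 per group

Cohen's d = |M₁ − M₂| / SD_pooled = |25.1 − 21.8| / 15.8 = 3.3 / 15.8 = 0.209.
For two independent groups with equal n: n = 2·((z_{α} + z_β) / d)².
z_{α} + z_β = 2.054 + 1.036 = 3.090.
n = 2 × (3.090 / 0.209)² = 2 × 14.785² = 2 × 218.59 = 437.2.
Round up to the next whole participant.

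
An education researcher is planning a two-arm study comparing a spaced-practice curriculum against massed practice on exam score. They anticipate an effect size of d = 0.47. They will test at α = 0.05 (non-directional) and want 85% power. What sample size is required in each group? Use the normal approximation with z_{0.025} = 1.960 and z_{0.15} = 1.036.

For two independent groups with equal n: n = 2·((z_{α/2} + z_β) / d)².
z_{α/2} + z_β = 1.960 + 1.036 = 2.996.
n = 2 × (2.996 / 0.47)² = 2 × 6.374² = 2 × 40.63 = 81.3.
Round up to the next whole participant.

n = 82 per group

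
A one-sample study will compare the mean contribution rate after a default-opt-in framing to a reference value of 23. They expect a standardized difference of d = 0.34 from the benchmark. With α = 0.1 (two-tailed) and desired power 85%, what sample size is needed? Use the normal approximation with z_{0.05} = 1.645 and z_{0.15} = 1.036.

n = 63

For a one-sample test: n = ((z_{α/2} + z_β) / d)².
z_{α/2} + z_β = 1.645 + 1.036 = 2.681.
n = (2.681 / 0.34)² = 7.885² = 62.18.
Round up.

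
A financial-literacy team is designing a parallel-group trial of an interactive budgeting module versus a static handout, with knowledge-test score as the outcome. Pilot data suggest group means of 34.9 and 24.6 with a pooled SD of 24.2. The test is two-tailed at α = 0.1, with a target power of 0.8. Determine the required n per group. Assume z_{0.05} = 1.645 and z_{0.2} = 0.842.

Cohen's d = |M₁ − M₂| / SD_pooled = |34.9 − 24.6| / 24.2 = 10.3 / 24.2 = 0.426.
For two independent groups with equal n: n = 2·((z_{α/2} + z_β) / d)².
z_{α/2} + z_β = 1.645 + 0.842 = 2.487.
n = 2 × (2.487 / 0.426)² = 2 × 5.838² = 2 × 34.08 = 68.2.
Round up to the next whole participant.

n = 69 per group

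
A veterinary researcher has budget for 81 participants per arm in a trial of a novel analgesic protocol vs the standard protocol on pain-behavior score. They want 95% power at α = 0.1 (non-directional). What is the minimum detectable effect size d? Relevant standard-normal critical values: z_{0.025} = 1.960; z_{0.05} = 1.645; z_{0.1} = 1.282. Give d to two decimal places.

d_min ≈ 0.52

For two independent groups of n = 81 each: d_min = (z_{α/2} + z_β)·√(2/n).
z-sum = 1.645 + 1.645 = 3.290.
d_min = 3.290 × √(2/81) = 3.290 × 0.1571 = 0.517.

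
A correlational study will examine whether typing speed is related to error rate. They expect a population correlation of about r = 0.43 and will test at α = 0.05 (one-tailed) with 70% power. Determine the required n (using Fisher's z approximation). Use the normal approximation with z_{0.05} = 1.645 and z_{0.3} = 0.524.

n = 26

Fisher's z: C = ½·ln((1+r)/(1−r)) = ½·ln(2.5088) = 0.4599.
n = ((z_{α} + z_β)/C)² + 3.
(1.645 + 0.524) / 0.4599 = 2.169 / 0.4599 = 4.716.
n = 4.716² + 3 = 22.24 + 3 = 25.2.
Round up.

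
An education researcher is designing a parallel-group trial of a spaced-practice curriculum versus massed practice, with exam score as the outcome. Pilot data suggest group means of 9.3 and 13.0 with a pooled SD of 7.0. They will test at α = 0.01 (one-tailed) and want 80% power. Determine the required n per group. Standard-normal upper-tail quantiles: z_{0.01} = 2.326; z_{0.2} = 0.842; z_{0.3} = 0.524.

Cohen's d = |M₁ − M₂| / SD_pooled = |9.3 − 13.0| / 7.0 = 3.7 / 7.0 = 0.529.
For two independent groups with equal n: n = 2·((z_{α} + z_β) / d)².
z_{α} + z_β = 2.326 + 0.842 = 3.168.
n = 2 × (3.168 / 0.529)² = 2 × 5.989² = 2 × 35.86 = 71.7.
Round up to the next whole participant.

n = 72 per group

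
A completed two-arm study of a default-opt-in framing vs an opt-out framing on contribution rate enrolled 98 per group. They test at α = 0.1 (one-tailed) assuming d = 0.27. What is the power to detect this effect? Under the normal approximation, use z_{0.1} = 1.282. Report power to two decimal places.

For two equal groups, power = Φ(d·√(n/2) − z_{α}).
d·√(n/2) = 0.27 × √(98/2) = 0.27 × 7.000 = 1.890.
z_β = 1.890 − 1.282 = 0.608.
Power = Φ(0.608) = 0.728.

power ≈ 0.73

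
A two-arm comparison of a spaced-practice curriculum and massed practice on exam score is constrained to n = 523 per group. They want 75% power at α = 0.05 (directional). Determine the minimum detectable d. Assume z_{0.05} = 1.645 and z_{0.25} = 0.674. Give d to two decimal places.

For two independent groups of n = 523 each: d_min = (z_{α} + z_β)·√(2/n).
z-sum = 1.645 + 0.674 = 2.319.
d_min = 2.319 × √(2/523) = 2.319 × 0.0618 = 0.143.

d_min ≈ 0.14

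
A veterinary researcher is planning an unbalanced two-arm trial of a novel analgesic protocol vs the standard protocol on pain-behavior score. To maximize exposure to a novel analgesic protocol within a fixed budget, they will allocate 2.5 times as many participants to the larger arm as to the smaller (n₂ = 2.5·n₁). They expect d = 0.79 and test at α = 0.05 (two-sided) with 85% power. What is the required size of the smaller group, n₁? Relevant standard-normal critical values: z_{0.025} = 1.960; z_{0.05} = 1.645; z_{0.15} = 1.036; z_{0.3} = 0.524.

n₁ = 21

With allocation ratio k = n₂/n₁ = 2.5, Var(x̄₁−x̄₂) = σ²(1/n₁ + 1/(k·n₁)) = σ²·(k+1)/(k·n₁).
So n₁ = (1 + 1/k)·((z_{α/2} + z_β)/d)² = 1.400 × (2.996/0.79)².
n₁ = 1.400 × 14.38 = 20.1.
Round up: n₁ = 21, giving n₂ = ⌈2.5 × 21⌉ = ⌈52.5⌉ = 53.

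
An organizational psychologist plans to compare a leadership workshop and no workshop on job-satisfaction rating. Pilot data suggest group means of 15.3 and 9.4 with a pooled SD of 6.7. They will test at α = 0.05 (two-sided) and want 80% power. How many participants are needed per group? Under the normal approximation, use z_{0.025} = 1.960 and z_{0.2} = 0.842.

n = 21 per group

Cohen's d = |M₁ − M₂| / SD_pooled = |15.3 − 9.4| / 6.7 = 5.9 / 6.7 = 0.881.
For two independent groups with equal n: n = 2·((z_{α/2} + z_β) / d)².
z_{α/2} + z_β = 1.960 + 0.842 = 2.802.
n = 2 × (2.802 / 0.881)² = 2 × 3.180² = 2 × 10.12 = 20.2.
Round up to the next whole participant.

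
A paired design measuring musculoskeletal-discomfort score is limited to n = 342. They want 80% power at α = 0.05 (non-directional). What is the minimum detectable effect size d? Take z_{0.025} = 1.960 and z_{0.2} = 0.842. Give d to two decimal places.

d_min ≈ 0.15

For a single sample (or paired design) of n = 342: d_min = (z_{α/2} + z_β)/√n.
z-sum = 1.960 + 0.842 = 2.802.
d_min = 2.802 / √342 = 2.802 / 18.493 = 0.152.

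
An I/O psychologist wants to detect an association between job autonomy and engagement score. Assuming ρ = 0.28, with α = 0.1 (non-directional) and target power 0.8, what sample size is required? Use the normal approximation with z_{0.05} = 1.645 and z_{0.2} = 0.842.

n = 78

Fisher's z: C = ½·ln((1+r)/(1−r)) = ½·ln(1.7778) = 0.2877.
n = ((z_{α/2} + z_β)/C)² + 3.
(1.645 + 0.842) / 0.2877 = 2.487 / 0.2877 = 8.644.
n = 8.644² + 3 = 74.73 + 3 = 77.7.
Round up.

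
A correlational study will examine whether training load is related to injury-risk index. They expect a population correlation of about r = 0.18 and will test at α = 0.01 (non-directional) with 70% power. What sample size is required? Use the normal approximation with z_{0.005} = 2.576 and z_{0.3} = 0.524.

n = 294

Fisher's z: C = ½·ln((1+r)/(1−r)) = ½·ln(1.4390) = 0.1820.
n = ((z_{α/2} + z_β)/C)² + 3.
(2.576 + 0.524) / 0.1820 = 3.100 / 0.1820 = 17.033.
n = 17.033² + 3 = 290.12 + 3 = 293.1.
Round up.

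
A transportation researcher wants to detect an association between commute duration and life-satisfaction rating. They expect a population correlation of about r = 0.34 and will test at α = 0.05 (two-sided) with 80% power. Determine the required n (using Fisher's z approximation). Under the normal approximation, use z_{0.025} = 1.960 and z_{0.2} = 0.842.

n = 66

Fisher's z: C = ½·ln((1+r)/(1−r)) = ½·ln(2.0303) = 0.3541.
n = ((z_{α/2} + z_β)/C)² + 3.
(1.960 + 0.842) / 0.3541 = 2.802 / 0.3541 = 7.913.
n = 7.913² + 3 = 62.62 + 3 = 65.6.
Round up.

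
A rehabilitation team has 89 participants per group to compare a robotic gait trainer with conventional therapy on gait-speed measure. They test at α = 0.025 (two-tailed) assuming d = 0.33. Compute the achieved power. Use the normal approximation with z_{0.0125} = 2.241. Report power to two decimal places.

power ≈ 0.48

For two equal groups, power = Φ(d·√(n/2) − z_{α/2}).
d·√(n/2) = 0.33 × √(89/2) = 0.33 × 6.671 = 2.201.
z_β = 2.201 − 2.241 = -0.040.
Power = Φ(-0.040) = 0.484.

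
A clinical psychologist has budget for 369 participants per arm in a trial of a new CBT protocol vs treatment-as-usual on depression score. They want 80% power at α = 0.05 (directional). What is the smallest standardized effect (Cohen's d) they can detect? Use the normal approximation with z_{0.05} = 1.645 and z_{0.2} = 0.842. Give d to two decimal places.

For two independent groups of n = 369 each: d_min = (z_{α} + z_β)·√(2/n).
z-sum = 1.645 + 0.842 = 2.487.
d_min = 2.487 × √(2/369) = 2.487 × 0.0736 = 0.183.

d_min ≈ 0.18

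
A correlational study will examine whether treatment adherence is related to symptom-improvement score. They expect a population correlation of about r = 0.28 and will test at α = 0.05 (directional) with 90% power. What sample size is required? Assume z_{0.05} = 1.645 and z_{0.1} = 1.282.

Fisher's z: C = ½·ln((1+r)/(1−r)) = ½·ln(1.7778) = 0.2877.
n = ((z_{α} + z_β)/C)² + 3.
(1.645 + 1.282) / 0.2877 = 2.927 / 0.2877 = 10.174.
n = 10.174² + 3 = 103.51 + 3 = 106.5.
Round up.

n = 107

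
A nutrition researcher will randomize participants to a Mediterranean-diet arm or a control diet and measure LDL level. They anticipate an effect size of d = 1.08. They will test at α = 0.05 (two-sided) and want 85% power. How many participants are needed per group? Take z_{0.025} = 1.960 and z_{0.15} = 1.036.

For two independent groups with equal n: n = 2·((z_{α/2} + z_β) / d)².
z_{α/2} + z_β = 1.960 + 1.036 = 2.996.
n = 2 × (2.996 / 1.08)² = 2 × 2.774² = 2 × 7.70 = 15.4.
Round up to the next whole participant.

n = 16 per group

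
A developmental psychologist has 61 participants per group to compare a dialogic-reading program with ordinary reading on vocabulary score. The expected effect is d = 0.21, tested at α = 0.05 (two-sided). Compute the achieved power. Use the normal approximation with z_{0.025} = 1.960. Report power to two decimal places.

For two equal groups, power = Φ(d·√(n/2) − z_{α/2}).
d·√(n/2) = 0.21 × √(61/2) = 0.21 × 5.523 = 1.160.
z_β = 1.160 − 1.960 = -0.800.
Power = Φ(-0.800) = 0.212.

power ≈ 0.21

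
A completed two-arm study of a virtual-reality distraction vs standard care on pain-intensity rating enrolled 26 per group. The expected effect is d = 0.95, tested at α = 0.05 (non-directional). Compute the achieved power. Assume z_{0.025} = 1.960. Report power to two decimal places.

For two equal groups, power = Φ(d·√(n/2) − z_{α/2}).
d·√(n/2) = 0.95 × √(26/2) = 0.95 × 3.606 = 3.425.
z_β = 3.425 − 1.960 = 1.465.
Power = Φ(1.465) = 0.929.

power ≈ 0.93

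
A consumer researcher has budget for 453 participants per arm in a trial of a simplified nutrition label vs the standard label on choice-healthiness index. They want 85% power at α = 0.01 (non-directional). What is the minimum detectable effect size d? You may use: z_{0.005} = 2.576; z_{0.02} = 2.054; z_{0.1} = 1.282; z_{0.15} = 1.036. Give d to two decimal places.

d_min ≈ 0.24

For two independent groups of n = 453 each: d_min = (z_{α/2} + z_β)·√(2/n).
z-sum = 2.576 + 1.036 = 3.612.
d_min = 3.612 × √(2/453) = 3.612 × 0.0664 = 0.240.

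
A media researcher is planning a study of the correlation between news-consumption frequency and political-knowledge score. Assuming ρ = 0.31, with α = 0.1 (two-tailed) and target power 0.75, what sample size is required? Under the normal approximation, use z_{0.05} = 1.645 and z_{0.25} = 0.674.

n = 56

Fisher's z: C = ½·ln((1+r)/(1−r)) = ½·ln(1.8986) = 0.3205.
n = ((z_{α/2} + z_β)/C)² + 3.
(1.645 + 0.674) / 0.3205 = 2.319 / 0.3205 = 7.236.
n = 7.236² + 3 = 52.35 + 3 = 55.4.
Round up.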